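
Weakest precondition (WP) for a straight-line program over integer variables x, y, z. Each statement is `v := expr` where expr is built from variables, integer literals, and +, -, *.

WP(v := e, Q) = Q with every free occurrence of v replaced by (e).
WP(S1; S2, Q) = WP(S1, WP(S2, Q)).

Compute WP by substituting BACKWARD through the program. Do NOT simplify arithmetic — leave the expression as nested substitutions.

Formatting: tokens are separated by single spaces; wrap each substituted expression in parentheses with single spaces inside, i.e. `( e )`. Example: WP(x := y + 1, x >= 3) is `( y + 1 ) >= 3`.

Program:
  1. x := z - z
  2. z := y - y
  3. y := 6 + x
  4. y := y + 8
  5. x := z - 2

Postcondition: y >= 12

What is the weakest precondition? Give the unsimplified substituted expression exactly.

post: y >= 12
stmt 5: x := z - 2  -- replace 0 occurrence(s) of x with (z - 2)
  => y >= 12
stmt 4: y := y + 8  -- replace 1 occurrence(s) of y with (y + 8)
  => ( y + 8 ) >= 12
stmt 3: y := 6 + x  -- replace 1 occurrence(s) of y with (6 + x)
  => ( ( 6 + x ) + 8 ) >= 12
stmt 2: z := y - y  -- replace 0 occurrence(s) of z with (y - y)
  => ( ( 6 + x ) + 8 ) >= 12
stmt 1: x := z - z  -- replace 1 occurrence(s) of x with (z - z)
  => ( ( 6 + ( z - z ) ) + 8 ) >= 12

Answer: ( ( 6 + ( z - z ) ) + 8 ) >= 12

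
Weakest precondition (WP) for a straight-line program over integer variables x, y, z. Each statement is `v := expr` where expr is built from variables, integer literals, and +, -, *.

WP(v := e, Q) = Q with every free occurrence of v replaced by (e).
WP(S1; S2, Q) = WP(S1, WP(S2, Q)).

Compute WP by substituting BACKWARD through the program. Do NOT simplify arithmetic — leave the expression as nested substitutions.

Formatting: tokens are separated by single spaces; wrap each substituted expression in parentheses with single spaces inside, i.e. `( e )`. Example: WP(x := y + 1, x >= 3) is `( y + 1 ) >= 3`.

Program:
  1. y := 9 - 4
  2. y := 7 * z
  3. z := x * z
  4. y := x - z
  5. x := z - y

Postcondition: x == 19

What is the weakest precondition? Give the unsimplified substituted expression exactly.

post: x == 19
stmt 5: x := z - y  -- replace 1 occurrence(s) of x with (z - y)
  => ( z - y ) == 19
stmt 4: y := x - z  -- replace 1 occurrence(s) of y with (x - z)
  => ( z - ( x - z ) ) == 19
stmt 3: z := x * z  -- replace 2 occurrence(s) of z with (x * z)
  => ( ( x * z ) - ( x - ( x * z ) ) ) == 19
stmt 2: y := 7 * z  -- replace 0 occurrence(s) of y with (7 * z)
  => ( ( x * z ) - ( x - ( x * z ) ) ) == 19
stmt 1: y := 9 - 4  -- replace 0 occurrence(s) of y with (9 - 4)
  => ( ( x * z ) - ( x - ( x * z ) ) ) == 19

Answer: ( ( x * z ) - ( x - ( x * z ) ) ) == 19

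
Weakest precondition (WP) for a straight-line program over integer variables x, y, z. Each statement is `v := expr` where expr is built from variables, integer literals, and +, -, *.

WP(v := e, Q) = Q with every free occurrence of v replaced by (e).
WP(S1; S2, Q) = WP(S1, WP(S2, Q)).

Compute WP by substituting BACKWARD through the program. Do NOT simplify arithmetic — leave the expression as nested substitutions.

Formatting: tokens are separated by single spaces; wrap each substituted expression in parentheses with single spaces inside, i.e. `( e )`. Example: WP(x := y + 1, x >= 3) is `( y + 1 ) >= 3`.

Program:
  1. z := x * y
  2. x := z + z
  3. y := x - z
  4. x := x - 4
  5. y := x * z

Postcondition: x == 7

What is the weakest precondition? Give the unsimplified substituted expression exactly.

Answer: ( ( ( x * y ) + ( x * y ) ) - 4 ) == 7

Derivation:
post: x == 7
stmt 5: y := x * z  -- replace 0 occurrence(s) of y with (x * z)
  => x == 7
stmt 4: x := x - 4  -- replace 1 occurrence(s) of x with (x - 4)
  => ( x - 4 ) == 7
stmt 3: y := x - z  -- replace 0 occurrence(s) of y with (x - z)
  => ( x - 4 ) == 7
stmt 2: x := z + z  -- replace 1 occurrence(s) of x with (z + z)
  => ( ( z + z ) - 4 ) == 7
stmt 1: z := x * y  -- replace 2 occurrence(s) of z with (x * y)
  => ( ( ( x * y ) + ( x * y ) ) - 4 ) == 7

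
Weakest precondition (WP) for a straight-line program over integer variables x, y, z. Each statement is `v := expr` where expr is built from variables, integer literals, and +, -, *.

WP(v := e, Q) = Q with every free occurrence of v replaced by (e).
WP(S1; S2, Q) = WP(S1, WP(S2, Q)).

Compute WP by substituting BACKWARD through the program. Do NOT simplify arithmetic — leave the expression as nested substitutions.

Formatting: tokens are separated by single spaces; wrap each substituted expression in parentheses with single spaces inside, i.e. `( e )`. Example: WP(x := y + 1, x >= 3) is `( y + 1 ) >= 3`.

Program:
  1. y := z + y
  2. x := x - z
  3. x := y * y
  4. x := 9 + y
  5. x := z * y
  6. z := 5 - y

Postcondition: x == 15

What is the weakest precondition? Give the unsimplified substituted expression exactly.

post: x == 15
stmt 6: z := 5 - y  -- replace 0 occurrence(s) of z with (5 - y)
  => x == 15
stmt 5: x := z * y  -- replace 1 occurrence(s) of x with (z * y)
  => ( z * y ) == 15
stmt 4: x := 9 + y  -- replace 0 occurrence(s) of x with (9 + y)
  => ( z * y ) == 15
stmt 3: x := y * y  -- replace 0 occurrence(s) of x with (y * y)
  => ( z * y ) == 15
stmt 2: x := x - z  -- replace 0 occurrence(s) of x with (x - z)
  => ( z * y ) == 15
stmt 1: y := z + y  -- replace 1 occurrence(s) of y with (z + y)
  => ( z * ( z + y ) ) == 15

Answer: ( z * ( z + y ) ) == 15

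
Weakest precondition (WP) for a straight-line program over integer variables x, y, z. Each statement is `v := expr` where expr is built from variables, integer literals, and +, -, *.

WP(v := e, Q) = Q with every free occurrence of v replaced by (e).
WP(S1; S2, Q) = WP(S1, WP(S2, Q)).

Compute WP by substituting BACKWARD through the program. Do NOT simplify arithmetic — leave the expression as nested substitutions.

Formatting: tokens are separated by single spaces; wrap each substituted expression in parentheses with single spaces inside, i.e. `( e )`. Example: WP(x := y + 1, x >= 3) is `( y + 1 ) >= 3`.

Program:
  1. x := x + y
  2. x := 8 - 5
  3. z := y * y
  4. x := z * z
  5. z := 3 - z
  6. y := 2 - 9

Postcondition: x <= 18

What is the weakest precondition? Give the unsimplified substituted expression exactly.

Answer: ( ( y * y ) * ( y * y ) ) <= 18

Derivation:
post: x <= 18
stmt 6: y := 2 - 9  -- replace 0 occurrence(s) of y with (2 - 9)
  => x <= 18
stmt 5: z := 3 - z  -- replace 0 occurrence(s) of z with (3 - z)
  => x <= 18
stmt 4: x := z * z  -- replace 1 occurrence(s) of x with (z * z)
  => ( z * z ) <= 18
stmt 3: z := y * y  -- replace 2 occurrence(s) of z with (y * y)
  => ( ( y * y ) * ( y * y ) ) <= 18
stmt 2: x := 8 - 5  -- replace 0 occurrence(s) of x with (8 - 5)
  => ( ( y * y ) * ( y * y ) ) <= 18
stmt 1: x := x + y  -- replace 0 occurrence(s) of x with (x + y)
  => ( ( y * y ) * ( y * y ) ) <= 18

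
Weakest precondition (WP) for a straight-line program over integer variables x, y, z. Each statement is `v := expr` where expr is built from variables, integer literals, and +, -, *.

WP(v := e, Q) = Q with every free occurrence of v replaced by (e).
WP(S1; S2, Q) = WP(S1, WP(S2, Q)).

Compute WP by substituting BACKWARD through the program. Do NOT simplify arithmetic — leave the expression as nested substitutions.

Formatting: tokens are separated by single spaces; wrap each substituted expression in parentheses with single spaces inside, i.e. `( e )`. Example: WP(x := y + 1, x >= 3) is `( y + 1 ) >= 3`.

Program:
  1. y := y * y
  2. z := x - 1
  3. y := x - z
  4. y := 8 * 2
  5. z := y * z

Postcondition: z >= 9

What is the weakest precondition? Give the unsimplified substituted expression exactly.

Answer: ( ( 8 * 2 ) * ( x - 1 ) ) >= 9

Derivation:
post: z >= 9
stmt 5: z := y * z  -- replace 1 occurrence(s) of z with (y * z)
  => ( y * z ) >= 9
stmt 4: y := 8 * 2  -- replace 1 occurrence(s) of y with (8 * 2)
  => ( ( 8 * 2 ) * z ) >= 9
stmt 3: y := x - z  -- replace 0 occurrence(s) of y with (x - z)
  => ( ( 8 * 2 ) * z ) >= 9
stmt 2: z := x - 1  -- replace 1 occurrence(s) of z with (x - 1)
  => ( ( 8 * 2 ) * ( x - 1 ) ) >= 9
stmt 1: y := y * y  -- replace 0 occurrence(s) of y with (y * y)
  => ( ( 8 * 2 ) * ( x - 1 ) ) >= 9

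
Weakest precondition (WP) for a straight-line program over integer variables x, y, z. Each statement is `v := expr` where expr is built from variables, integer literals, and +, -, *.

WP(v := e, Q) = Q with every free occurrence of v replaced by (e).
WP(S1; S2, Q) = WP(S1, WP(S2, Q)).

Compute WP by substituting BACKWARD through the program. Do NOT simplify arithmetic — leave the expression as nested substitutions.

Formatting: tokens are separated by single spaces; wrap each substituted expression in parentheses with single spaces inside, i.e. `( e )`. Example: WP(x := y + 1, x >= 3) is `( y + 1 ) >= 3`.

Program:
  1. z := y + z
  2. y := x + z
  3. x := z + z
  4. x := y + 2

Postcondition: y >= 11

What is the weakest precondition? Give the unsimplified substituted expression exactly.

Answer: ( x + ( y + z ) ) >= 11

Derivation:
post: y >= 11
stmt 4: x := y + 2  -- replace 0 occurrence(s) of x with (y + 2)
  => y >= 11
stmt 3: x := z + z  -- replace 0 occurrence(s) of x with (z + z)
  => y >= 11
stmt 2: y := x + z  -- replace 1 occurrence(s) of y with (x + z)
  => ( x + z ) >= 11
stmt 1: z := y + z  -- replace 1 occurrence(s) of z with (y + z)
  => ( x + ( y + z ) ) >= 11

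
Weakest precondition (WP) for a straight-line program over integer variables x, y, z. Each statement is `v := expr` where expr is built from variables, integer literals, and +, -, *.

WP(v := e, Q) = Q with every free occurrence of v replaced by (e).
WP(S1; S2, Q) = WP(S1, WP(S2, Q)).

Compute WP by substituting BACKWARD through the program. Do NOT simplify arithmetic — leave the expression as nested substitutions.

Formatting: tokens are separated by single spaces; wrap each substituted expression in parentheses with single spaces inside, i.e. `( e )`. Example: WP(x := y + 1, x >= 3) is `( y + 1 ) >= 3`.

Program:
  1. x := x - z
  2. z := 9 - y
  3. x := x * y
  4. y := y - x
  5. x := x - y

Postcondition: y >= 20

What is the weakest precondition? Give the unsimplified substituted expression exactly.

Answer: ( y - ( ( x - z ) * y ) ) >= 20

Derivation:
post: y >= 20
stmt 5: x := x - y  -- replace 0 occurrence(s) of x with (x - y)
  => y >= 20
stmt 4: y := y - x  -- replace 1 occurrence(s) of y with (y - x)
  => ( y - x ) >= 20
stmt 3: x := x * y  -- replace 1 occurrence(s) of x with (x * y)
  => ( y - ( x * y ) ) >= 20
stmt 2: z := 9 - y  -- replace 0 occurrence(s) of z with (9 - y)
  => ( y - ( x * y ) ) >= 20
stmt 1: x := x - z  -- replace 1 occurrence(s) of x with (x - z)
  => ( y - ( ( x - z ) * y ) ) >= 20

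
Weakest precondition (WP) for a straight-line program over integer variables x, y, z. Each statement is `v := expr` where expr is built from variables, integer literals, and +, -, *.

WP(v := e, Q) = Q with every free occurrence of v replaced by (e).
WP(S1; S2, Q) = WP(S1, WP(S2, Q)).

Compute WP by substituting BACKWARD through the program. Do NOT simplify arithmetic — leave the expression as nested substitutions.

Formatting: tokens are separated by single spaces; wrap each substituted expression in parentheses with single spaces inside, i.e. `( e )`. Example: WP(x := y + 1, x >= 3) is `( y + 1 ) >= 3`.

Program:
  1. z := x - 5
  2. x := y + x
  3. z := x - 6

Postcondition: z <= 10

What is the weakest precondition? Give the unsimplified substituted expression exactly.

post: z <= 10
stmt 3: z := x - 6  -- replace 1 occurrence(s) of z with (x - 6)
  => ( x - 6 ) <= 10
stmt 2: x := y + x  -- replace 1 occurrence(s) of x with (y + x)
  => ( ( y + x ) - 6 ) <= 10
stmt 1: z := x - 5  -- replace 0 occurrence(s) of z with (x - 5)
  => ( ( y + x ) - 6 ) <= 10

Answer: ( ( y + x ) - 6 ) <= 10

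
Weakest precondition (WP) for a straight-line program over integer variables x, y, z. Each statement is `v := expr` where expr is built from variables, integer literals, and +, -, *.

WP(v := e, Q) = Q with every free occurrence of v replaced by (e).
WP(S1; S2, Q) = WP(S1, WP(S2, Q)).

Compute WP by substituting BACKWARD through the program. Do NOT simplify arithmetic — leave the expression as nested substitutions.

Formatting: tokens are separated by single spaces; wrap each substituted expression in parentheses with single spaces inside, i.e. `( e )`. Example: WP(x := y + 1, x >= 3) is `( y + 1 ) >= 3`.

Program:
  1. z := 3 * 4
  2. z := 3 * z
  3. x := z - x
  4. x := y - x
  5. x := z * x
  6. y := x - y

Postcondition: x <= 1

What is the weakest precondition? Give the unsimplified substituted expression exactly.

Answer: ( ( 3 * ( 3 * 4 ) ) * ( y - ( ( 3 * ( 3 * 4 ) ) - x ) ) ) <= 1

Derivation:
post: x <= 1
stmt 6: y := x - y  -- replace 0 occurrence(s) of y with (x - y)
  => x <= 1
stmt 5: x := z * x  -- replace 1 occurrence(s) of x with (z * x)
  => ( z * x ) <= 1
stmt 4: x := y - x  -- replace 1 occurrence(s) of x with (y - x)
  => ( z * ( y - x ) ) <= 1
stmt 3: x := z - x  -- replace 1 occurrence(s) of x with (z - x)
  => ( z * ( y - ( z - x ) ) ) <= 1
stmt 2: z := 3 * z  -- replace 2 occurrence(s) of z with (3 * z)
  => ( ( 3 * z ) * ( y - ( ( 3 * z ) - x ) ) ) <= 1
stmt 1: z := 3 * 4  -- replace 2 occurrence(s) of z with (3 * 4)
  => ( ( 3 * ( 3 * 4 ) ) * ( y - ( ( 3 * ( 3 * 4 ) ) - x ) ) ) <= 1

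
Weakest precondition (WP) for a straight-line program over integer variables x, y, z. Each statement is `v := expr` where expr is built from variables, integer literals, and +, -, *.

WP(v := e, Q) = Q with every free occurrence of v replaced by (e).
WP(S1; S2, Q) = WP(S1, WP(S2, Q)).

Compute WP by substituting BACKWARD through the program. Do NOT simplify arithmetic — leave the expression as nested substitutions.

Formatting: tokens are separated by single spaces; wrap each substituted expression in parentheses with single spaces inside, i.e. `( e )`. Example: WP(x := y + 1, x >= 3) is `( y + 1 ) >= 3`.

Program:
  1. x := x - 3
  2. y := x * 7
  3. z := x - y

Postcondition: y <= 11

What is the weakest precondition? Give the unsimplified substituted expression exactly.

post: y <= 11
stmt 3: z := x - y  -- replace 0 occurrence(s) of z with (x - y)
  => y <= 11
stmt 2: y := x * 7  -- replace 1 occurrence(s) of y with (x * 7)
  => ( x * 7 ) <= 11
stmt 1: x := x - 3  -- replace 1 occurrence(s) of x with (x - 3)
  => ( ( x - 3 ) * 7 ) <= 11

Answer: ( ( x - 3 ) * 7 ) <= 11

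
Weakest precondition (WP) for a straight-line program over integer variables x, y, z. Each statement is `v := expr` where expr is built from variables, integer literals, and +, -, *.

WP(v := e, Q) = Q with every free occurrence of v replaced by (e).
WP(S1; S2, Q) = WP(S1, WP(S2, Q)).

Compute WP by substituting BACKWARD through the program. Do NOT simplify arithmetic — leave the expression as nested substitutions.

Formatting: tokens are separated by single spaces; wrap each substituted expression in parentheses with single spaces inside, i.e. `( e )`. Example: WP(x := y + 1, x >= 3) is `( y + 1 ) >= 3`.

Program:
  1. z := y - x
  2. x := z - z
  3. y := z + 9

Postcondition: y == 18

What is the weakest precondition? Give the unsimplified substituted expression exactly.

Answer: ( ( y - x ) + 9 ) == 18

Derivation:
post: y == 18
stmt 3: y := z + 9  -- replace 1 occurrence(s) of y with (z + 9)
  => ( z + 9 ) == 18
stmt 2: x := z - z  -- replace 0 occurrence(s) of x with (z - z)
  => ( z + 9 ) == 18
stmt 1: z := y - x  -- replace 1 occurrence(s) of z with (y - x)
  => ( ( y - x ) + 9 ) == 18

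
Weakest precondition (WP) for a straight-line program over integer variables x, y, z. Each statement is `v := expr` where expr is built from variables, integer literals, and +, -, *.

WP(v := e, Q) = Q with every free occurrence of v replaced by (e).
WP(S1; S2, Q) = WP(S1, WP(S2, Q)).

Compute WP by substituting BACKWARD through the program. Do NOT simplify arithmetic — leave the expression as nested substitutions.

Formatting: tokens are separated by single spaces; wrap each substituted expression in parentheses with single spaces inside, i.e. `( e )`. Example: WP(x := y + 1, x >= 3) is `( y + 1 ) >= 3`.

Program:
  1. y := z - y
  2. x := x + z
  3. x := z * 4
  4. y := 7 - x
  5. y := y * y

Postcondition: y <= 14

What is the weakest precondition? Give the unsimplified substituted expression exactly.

Answer: ( ( 7 - ( z * 4 ) ) * ( 7 - ( z * 4 ) ) ) <= 14

Derivation:
post: y <= 14
stmt 5: y := y * y  -- replace 1 occurrence(s) of y with (y * y)
  => ( y * y ) <= 14
stmt 4: y := 7 - x  -- replace 2 occurrence(s) of y with (7 - x)
  => ( ( 7 - x ) * ( 7 - x ) ) <= 14
stmt 3: x := z * 4  -- replace 2 occurrence(s) of x with (z * 4)
  => ( ( 7 - ( z * 4 ) ) * ( 7 - ( z * 4 ) ) ) <= 14
stmt 2: x := x + z  -- replace 0 occurrence(s) of x with (x + z)
  => ( ( 7 - ( z * 4 ) ) * ( 7 - ( z * 4 ) ) ) <= 14
stmt 1: y := z - y  -- replace 0 occurrence(s) of y with (z - y)
  => ( ( 7 - ( z * 4 ) ) * ( 7 - ( z * 4 ) ) ) <= 14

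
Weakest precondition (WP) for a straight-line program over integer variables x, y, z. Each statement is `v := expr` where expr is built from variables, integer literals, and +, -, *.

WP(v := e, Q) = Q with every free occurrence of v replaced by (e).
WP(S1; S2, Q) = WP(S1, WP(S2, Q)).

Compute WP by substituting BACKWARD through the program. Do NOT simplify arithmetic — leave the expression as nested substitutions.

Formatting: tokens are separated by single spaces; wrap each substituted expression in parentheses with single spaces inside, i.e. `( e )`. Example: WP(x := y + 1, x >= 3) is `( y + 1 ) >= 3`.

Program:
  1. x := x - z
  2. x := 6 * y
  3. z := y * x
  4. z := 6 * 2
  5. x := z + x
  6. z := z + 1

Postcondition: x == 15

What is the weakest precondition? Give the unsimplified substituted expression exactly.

post: x == 15
stmt 6: z := z + 1  -- replace 0 occurrence(s) of z with (z + 1)
  => x == 15
stmt 5: x := z + x  -- replace 1 occurrence(s) of x with (z + x)
  => ( z + x ) == 15
stmt 4: z := 6 * 2  -- replace 1 occurrence(s) of z with (6 * 2)
  => ( ( 6 * 2 ) + x ) == 15
stmt 3: z := y * x  -- replace 0 occurrence(s) of z with (y * x)
  => ( ( 6 * 2 ) + x ) == 15
stmt 2: x := 6 * y  -- replace 1 occurrence(s) of x with (6 * y)
  => ( ( 6 * 2 ) + ( 6 * y ) ) == 15
stmt 1: x := x - z  -- replace 0 occurrence(s) of x with (x - z)
  => ( ( 6 * 2 ) + ( 6 * y ) ) == 15

Answer: ( ( 6 * 2 ) + ( 6 * y ) ) == 15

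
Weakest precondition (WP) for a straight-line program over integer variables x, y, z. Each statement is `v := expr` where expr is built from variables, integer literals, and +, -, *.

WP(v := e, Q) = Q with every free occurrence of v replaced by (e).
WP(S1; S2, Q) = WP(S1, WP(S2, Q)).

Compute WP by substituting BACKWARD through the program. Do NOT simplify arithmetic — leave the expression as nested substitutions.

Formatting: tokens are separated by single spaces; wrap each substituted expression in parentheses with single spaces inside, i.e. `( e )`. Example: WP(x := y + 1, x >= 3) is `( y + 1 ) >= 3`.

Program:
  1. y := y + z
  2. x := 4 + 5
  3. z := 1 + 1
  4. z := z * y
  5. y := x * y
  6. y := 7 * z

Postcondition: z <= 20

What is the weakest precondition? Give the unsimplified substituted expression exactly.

Answer: ( ( 1 + 1 ) * ( y + z ) ) <= 20

Derivation:
post: z <= 20
stmt 6: y := 7 * z  -- replace 0 occurrence(s) of y with (7 * z)
  => z <= 20
stmt 5: y := x * y  -- replace 0 occurrence(s) of y with (x * y)
  => z <= 20
stmt 4: z := z * y  -- replace 1 occurrence(s) of z with (z * y)
  => ( z * y ) <= 20
stmt 3: z := 1 + 1  -- replace 1 occurrence(s) of z with (1 + 1)
  => ( ( 1 + 1 ) * y ) <= 20
stmt 2: x := 4 + 5  -- replace 0 occurrence(s) of x with (4 + 5)
  => ( ( 1 + 1 ) * y ) <= 20
stmt 1: y := y + z  -- replace 1 occurrence(s) of y with (y + z)
  => ( ( 1 + 1 ) * ( y + z ) ) <= 20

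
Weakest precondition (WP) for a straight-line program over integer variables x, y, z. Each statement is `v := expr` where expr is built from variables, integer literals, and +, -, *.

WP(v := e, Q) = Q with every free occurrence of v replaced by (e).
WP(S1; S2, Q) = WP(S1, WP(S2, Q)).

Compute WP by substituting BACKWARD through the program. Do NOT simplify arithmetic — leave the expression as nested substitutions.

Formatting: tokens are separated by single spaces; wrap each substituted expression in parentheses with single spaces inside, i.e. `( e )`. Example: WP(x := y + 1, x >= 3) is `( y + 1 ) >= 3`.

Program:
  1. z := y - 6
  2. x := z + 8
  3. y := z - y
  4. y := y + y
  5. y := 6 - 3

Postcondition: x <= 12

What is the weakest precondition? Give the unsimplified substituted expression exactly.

Answer: ( ( y - 6 ) + 8 ) <= 12

Derivation:
post: x <= 12
stmt 5: y := 6 - 3  -- replace 0 occurrence(s) of y with (6 - 3)
  => x <= 12
stmt 4: y := y + y  -- replace 0 occurrence(s) of y with (y + y)
  => x <= 12
stmt 3: y := z - y  -- replace 0 occurrence(s) of y with (z - y)
  => x <= 12
stmt 2: x := z + 8  -- replace 1 occurrence(s) of x with (z + 8)
  => ( z + 8 ) <= 12
stmt 1: z := y - 6  -- replace 1 occurrence(s) of z with (y - 6)
  => ( ( y - 6 ) + 8 ) <= 12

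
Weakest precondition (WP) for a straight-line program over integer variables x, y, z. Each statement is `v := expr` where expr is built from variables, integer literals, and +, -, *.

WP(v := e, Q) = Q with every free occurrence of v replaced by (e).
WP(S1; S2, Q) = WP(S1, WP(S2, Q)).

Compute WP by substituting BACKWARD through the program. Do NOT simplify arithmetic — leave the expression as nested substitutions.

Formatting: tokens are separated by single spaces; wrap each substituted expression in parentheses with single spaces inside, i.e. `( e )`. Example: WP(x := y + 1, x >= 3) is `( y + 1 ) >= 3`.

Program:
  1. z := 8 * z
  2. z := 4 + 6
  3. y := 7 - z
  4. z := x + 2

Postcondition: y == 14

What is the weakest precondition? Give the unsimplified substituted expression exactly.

Answer: ( 7 - ( 4 + 6 ) ) == 14

Derivation:
post: y == 14
stmt 4: z := x + 2  -- replace 0 occurrence(s) of z with (x + 2)
  => y == 14
stmt 3: y := 7 - z  -- replace 1 occurrence(s) of y with (7 - z)
  => ( 7 - z ) == 14
stmt 2: z := 4 + 6  -- replace 1 occurrence(s) of z with (4 + 6)
  => ( 7 - ( 4 + 6 ) ) == 14
stmt 1: z := 8 * z  -- replace 0 occurrence(s) of z with (8 * z)
  => ( 7 - ( 4 + 6 ) ) == 14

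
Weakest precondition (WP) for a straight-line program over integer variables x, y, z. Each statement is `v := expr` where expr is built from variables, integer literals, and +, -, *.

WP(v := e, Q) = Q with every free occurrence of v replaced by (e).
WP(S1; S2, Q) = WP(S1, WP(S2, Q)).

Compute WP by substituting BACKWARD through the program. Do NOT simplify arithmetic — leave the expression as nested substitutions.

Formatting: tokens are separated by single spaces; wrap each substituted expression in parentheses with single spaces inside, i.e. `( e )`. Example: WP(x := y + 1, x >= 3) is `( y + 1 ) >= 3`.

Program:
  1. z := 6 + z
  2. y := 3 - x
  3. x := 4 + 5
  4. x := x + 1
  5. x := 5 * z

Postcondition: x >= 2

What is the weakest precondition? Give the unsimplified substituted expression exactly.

Answer: ( 5 * ( 6 + z ) ) >= 2

Derivation:
post: x >= 2
stmt 5: x := 5 * z  -- replace 1 occurrence(s) of x with (5 * z)
  => ( 5 * z ) >= 2
stmt 4: x := x + 1  -- replace 0 occurrence(s) of x with (x + 1)
  => ( 5 * z ) >= 2
stmt 3: x := 4 + 5  -- replace 0 occurrence(s) of x with (4 + 5)
  => ( 5 * z ) >= 2
stmt 2: y := 3 - x  -- replace 0 occurrence(s) of y with (3 - x)
  => ( 5 * z ) >= 2
stmt 1: z := 6 + z  -- replace 1 occurrence(s) of z with (6 + z)
  => ( 5 * ( 6 + z ) ) >= 2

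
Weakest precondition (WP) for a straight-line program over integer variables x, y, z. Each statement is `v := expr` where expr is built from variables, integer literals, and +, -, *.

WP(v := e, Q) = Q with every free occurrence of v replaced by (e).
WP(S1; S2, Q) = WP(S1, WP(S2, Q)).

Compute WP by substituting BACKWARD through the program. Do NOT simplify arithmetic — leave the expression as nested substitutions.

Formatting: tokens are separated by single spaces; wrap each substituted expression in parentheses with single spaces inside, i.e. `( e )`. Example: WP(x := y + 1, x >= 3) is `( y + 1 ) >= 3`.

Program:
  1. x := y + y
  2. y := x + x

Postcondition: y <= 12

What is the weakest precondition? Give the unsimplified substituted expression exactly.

Answer: ( ( y + y ) + ( y + y ) ) <= 12

Derivation:
post: y <= 12
stmt 2: y := x + x  -- replace 1 occurrence(s) of y with (x + x)
  => ( x + x ) <= 12
stmt 1: x := y + y  -- replace 2 occurrence(s) of x with (y + y)
  => ( ( y + y ) + ( y + y ) ) <= 12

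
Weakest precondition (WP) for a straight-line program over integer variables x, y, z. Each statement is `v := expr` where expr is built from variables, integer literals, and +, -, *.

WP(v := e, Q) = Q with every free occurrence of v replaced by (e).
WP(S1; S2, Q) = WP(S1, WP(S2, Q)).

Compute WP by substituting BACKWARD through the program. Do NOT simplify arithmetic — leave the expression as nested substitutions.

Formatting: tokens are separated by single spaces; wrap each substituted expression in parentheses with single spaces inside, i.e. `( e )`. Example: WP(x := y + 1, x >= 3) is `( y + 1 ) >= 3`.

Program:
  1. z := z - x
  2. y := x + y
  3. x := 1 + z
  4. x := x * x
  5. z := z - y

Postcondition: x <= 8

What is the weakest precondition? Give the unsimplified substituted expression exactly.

Answer: ( ( 1 + ( z - x ) ) * ( 1 + ( z - x ) ) ) <= 8

Derivation:
post: x <= 8
stmt 5: z := z - y  -- replace 0 occurrence(s) of z with (z - y)
  => x <= 8
stmt 4: x := x * x  -- replace 1 occurrence(s) of x with (x * x)
  => ( x * x ) <= 8
stmt 3: x := 1 + z  -- replace 2 occurrence(s) of x with (1 + z)
  => ( ( 1 + z ) * ( 1 + z ) ) <= 8
stmt 2: y := x + y  -- replace 0 occurrence(s) of y with (x + y)
  => ( ( 1 + z ) * ( 1 + z ) ) <= 8
stmt 1: z := z - x  -- replace 2 occurrence(s) of z with (z - x)
  => ( ( 1 + ( z - x ) ) * ( 1 + ( z - x ) ) ) <= 8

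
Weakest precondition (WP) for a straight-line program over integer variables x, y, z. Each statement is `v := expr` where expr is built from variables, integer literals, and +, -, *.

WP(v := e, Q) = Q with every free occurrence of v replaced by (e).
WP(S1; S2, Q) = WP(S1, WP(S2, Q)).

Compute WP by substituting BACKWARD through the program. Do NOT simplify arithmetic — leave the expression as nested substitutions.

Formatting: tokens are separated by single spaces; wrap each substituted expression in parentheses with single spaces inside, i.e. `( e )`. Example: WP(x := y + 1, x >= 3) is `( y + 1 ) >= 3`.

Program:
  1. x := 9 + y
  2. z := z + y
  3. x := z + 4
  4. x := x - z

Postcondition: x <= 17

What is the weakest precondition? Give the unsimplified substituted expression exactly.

Answer: ( ( ( z + y ) + 4 ) - ( z + y ) ) <= 17

Derivation:
post: x <= 17
stmt 4: x := x - z  -- replace 1 occurrence(s) of x with (x - z)
  => ( x - z ) <= 17
stmt 3: x := z + 4  -- replace 1 occurrence(s) of x with (z + 4)
  => ( ( z + 4 ) - z ) <= 17
stmt 2: z := z + y  -- replace 2 occurrence(s) of z with (z + y)
  => ( ( ( z + y ) + 4 ) - ( z + y ) ) <= 17
stmt 1: x := 9 + y  -- replace 0 occurrence(s) of x with (9 + y)
  => ( ( ( z + y ) + 4 ) - ( z + y ) ) <= 17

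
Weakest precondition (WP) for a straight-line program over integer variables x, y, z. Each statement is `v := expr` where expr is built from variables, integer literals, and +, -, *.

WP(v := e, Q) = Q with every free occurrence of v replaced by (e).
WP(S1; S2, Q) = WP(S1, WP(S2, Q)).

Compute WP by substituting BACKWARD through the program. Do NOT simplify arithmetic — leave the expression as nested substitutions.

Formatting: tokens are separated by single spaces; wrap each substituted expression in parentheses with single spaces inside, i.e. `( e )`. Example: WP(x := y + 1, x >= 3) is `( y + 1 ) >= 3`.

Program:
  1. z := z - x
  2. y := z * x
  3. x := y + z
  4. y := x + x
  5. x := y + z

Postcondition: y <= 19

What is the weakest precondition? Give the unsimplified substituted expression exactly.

post: y <= 19
stmt 5: x := y + z  -- replace 0 occurrence(s) of x with (y + z)
  => y <= 19
stmt 4: y := x + x  -- replace 1 occurrence(s) of y with (x + x)
  => ( x + x ) <= 19
stmt 3: x := y + z  -- replace 2 occurrence(s) of x with (y + z)
  => ( ( y + z ) + ( y + z ) ) <= 19
stmt 2: y := z * x  -- replace 2 occurrence(s) of y with (z * x)
  => ( ( ( z * x ) + z ) + ( ( z * x ) + z ) ) <= 19
stmt 1: z := z - x  -- replace 4 occurrence(s) of z with (z - x)
  => ( ( ( ( z - x ) * x ) + ( z - x ) ) + ( ( ( z - x ) * x ) + ( z - x ) ) ) <= 19

Answer: ( ( ( ( z - x ) * x ) + ( z - x ) ) + ( ( ( z - x ) * x ) + ( z - x ) ) ) <= 19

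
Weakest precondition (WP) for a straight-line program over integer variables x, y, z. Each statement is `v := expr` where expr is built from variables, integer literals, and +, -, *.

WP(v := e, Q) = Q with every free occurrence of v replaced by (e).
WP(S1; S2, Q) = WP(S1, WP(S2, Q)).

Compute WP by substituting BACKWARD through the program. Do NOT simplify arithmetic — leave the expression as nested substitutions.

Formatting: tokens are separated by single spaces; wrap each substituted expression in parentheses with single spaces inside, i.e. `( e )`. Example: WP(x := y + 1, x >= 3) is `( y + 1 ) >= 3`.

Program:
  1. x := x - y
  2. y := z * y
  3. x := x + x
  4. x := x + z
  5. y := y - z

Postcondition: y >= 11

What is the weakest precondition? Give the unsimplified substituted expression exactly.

post: y >= 11
stmt 5: y := y - z  -- replace 1 occurrence(s) of y with (y - z)
  => ( y - z ) >= 11
stmt 4: x := x + z  -- replace 0 occurrence(s) of x with (x + z)
  => ( y - z ) >= 11
stmt 3: x := x + x  -- replace 0 occurrence(s) of x with (x + x)
  => ( y - z ) >= 11
stmt 2: y := z * y  -- replace 1 occurrence(s) of y with (z * y)
  => ( ( z * y ) - z ) >= 11
stmt 1: x := x - y  -- replace 0 occurrence(s) of x with (x - y)
  => ( ( z * y ) - z ) >= 11

Answer: ( ( z * y ) - z ) >= 11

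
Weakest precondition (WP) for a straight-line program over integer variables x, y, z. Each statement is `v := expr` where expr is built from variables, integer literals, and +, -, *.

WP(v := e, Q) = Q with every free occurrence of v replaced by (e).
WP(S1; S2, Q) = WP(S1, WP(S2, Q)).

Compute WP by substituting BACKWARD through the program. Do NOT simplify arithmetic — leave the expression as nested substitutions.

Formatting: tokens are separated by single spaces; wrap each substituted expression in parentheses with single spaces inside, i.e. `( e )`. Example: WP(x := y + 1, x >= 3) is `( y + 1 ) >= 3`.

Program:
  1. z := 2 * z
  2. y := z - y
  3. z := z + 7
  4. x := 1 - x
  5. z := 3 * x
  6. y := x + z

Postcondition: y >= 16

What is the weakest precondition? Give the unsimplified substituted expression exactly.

post: y >= 16
stmt 6: y := x + z  -- replace 1 occurrence(s) of y with (x + z)
  => ( x + z ) >= 16
stmt 5: z := 3 * x  -- replace 1 occurrence(s) of z with (3 * x)
  => ( x + ( 3 * x ) ) >= 16
stmt 4: x := 1 - x  -- replace 2 occurrence(s) of x with (1 - x)
  => ( ( 1 - x ) + ( 3 * ( 1 - x ) ) ) >= 16
stmt 3: z := z + 7  -- replace 0 occurrence(s) of z with (z + 7)
  => ( ( 1 - x ) + ( 3 * ( 1 - x ) ) ) >= 16
stmt 2: y := z - y  -- replace 0 occurrence(s) of y with (z - y)
  => ( ( 1 - x ) + ( 3 * ( 1 - x ) ) ) >= 16
stmt 1: z := 2 * z  -- replace 0 occurrence(s) of z with (2 * z)
  => ( ( 1 - x ) + ( 3 * ( 1 - x ) ) ) >= 16

Answer: ( ( 1 - x ) + ( 3 * ( 1 - x ) ) ) >= 16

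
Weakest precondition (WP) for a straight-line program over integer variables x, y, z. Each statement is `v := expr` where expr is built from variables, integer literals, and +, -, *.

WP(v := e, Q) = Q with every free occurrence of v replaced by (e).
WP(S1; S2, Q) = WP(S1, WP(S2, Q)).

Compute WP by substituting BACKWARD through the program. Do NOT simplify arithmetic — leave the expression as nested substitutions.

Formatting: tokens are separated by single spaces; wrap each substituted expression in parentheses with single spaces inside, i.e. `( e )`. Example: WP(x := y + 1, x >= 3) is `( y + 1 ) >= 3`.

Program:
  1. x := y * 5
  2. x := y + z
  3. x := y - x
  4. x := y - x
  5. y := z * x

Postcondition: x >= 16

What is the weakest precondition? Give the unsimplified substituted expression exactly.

Answer: ( y - ( y - ( y + z ) ) ) >= 16

Derivation:
post: x >= 16
stmt 5: y := z * x  -- replace 0 occurrence(s) of y with (z * x)
  => x >= 16
stmt 4: x := y - x  -- replace 1 occurrence(s) of x with (y - x)
  => ( y - x ) >= 16
stmt 3: x := y - x  -- replace 1 occurrence(s) of x with (y - x)
  => ( y - ( y - x ) ) >= 16
stmt 2: x := y + z  -- replace 1 occurrence(s) of x with (y + z)
  => ( y - ( y - ( y + z ) ) ) >= 16
stmt 1: x := y * 5  -- replace 0 occurrence(s) of x with (y * 5)
  => ( y - ( y - ( y + z ) ) ) >= 16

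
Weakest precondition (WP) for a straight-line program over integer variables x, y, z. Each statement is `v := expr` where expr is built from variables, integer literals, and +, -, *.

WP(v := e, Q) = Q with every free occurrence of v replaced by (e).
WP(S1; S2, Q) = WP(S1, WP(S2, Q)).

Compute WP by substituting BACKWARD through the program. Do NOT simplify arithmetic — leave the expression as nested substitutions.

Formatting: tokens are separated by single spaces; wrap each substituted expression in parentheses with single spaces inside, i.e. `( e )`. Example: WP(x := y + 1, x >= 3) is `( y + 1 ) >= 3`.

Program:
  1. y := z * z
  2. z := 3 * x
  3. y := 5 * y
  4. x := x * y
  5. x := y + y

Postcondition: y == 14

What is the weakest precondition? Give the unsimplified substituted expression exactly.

Answer: ( 5 * ( z * z ) ) == 14

Derivation:
post: y == 14
stmt 5: x := y + y  -- replace 0 occurrence(s) of x with (y + y)
  => y == 14
stmt 4: x := x * y  -- replace 0 occurrence(s) of x with (x * y)
  => y == 14
stmt 3: y := 5 * y  -- replace 1 occurrence(s) of y with (5 * y)
  => ( 5 * y ) == 14
stmt 2: z := 3 * x  -- replace 0 occurrence(s) of z with (3 * x)
  => ( 5 * y ) == 14
stmt 1: y := z * z  -- replace 1 occurrence(s) of y with (z * z)
  => ( 5 * ( z * z ) ) == 14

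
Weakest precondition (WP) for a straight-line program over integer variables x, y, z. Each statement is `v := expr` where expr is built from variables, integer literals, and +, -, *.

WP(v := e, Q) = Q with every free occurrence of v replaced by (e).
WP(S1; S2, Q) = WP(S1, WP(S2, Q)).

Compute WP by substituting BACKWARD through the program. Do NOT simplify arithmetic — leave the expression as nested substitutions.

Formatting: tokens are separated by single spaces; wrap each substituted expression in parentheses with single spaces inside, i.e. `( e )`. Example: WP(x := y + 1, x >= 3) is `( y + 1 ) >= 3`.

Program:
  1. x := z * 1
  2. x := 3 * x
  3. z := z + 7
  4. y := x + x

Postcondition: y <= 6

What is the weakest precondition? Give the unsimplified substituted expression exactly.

Answer: ( ( 3 * ( z * 1 ) ) + ( 3 * ( z * 1 ) ) ) <= 6

Derivation:
post: y <= 6
stmt 4: y := x + x  -- replace 1 occurrence(s) of y with (x + x)
  => ( x + x ) <= 6
stmt 3: z := z + 7  -- replace 0 occurrence(s) of z with (z + 7)
  => ( x + x ) <= 6
stmt 2: x := 3 * x  -- replace 2 occurrence(s) of x with (3 * x)
  => ( ( 3 * x ) + ( 3 * x ) ) <= 6
stmt 1: x := z * 1  -- replace 2 occurrence(s) of x with (z * 1)
  => ( ( 3 * ( z * 1 ) ) + ( 3 * ( z * 1 ) ) ) <= 6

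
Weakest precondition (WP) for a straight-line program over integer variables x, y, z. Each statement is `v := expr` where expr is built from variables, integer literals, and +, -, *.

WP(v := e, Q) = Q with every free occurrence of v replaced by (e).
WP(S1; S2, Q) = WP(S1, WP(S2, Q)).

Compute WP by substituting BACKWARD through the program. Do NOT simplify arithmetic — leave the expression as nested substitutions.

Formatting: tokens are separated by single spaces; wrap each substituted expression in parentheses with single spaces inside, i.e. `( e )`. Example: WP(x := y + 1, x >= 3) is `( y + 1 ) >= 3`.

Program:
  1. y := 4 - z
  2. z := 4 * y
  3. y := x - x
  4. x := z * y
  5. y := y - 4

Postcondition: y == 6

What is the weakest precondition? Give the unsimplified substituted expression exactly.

Answer: ( ( x - x ) - 4 ) == 6

Derivation:
post: y == 6
stmt 5: y := y - 4  -- replace 1 occurrence(s) of y with (y - 4)
  => ( y - 4 ) == 6
stmt 4: x := z * y  -- replace 0 occurrence(s) of x with (z * y)
  => ( y - 4 ) == 6
stmt 3: y := x - x  -- replace 1 occurrence(s) of y with (x - x)
  => ( ( x - x ) - 4 ) == 6
stmt 2: z := 4 * y  -- replace 0 occurrence(s) of z with (4 * y)
  => ( ( x - x ) - 4 ) == 6
stmt 1: y := 4 - z  -- replace 0 occurrence(s) of y with (4 - z)
  => ( ( x - x ) - 4 ) == 6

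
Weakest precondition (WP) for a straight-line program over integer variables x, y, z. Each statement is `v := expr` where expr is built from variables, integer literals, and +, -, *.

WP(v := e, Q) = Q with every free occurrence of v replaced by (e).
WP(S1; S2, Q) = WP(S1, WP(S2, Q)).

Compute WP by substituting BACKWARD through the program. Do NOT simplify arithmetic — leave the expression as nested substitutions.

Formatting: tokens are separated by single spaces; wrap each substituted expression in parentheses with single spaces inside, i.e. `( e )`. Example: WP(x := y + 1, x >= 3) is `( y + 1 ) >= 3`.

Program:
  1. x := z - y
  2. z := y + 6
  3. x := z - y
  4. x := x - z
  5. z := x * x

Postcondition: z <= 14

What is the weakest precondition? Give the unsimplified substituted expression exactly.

post: z <= 14
stmt 5: z := x * x  -- replace 1 occurrence(s) of z with (x * x)
  => ( x * x ) <= 14
stmt 4: x := x - z  -- replace 2 occurrence(s) of x with (x - z)
  => ( ( x - z ) * ( x - z ) ) <= 14
stmt 3: x := z - y  -- replace 2 occurrence(s) of x with (z - y)
  => ( ( ( z - y ) - z ) * ( ( z - y ) - z ) ) <= 14
stmt 2: z := y + 6  -- replace 4 occurrence(s) of z with (y + 6)
  => ( ( ( ( y + 6 ) - y ) - ( y + 6 ) ) * ( ( ( y + 6 ) - y ) - ( y + 6 ) ) ) <= 14
stmt 1: x := z - y  -- replace 0 occurrence(s) of x with (z - y)
  => ( ( ( ( y + 6 ) - y ) - ( y + 6 ) ) * ( ( ( y + 6 ) - y ) - ( y + 6 ) ) ) <= 14

Answer: ( ( ( ( y + 6 ) - y ) - ( y + 6 ) ) * ( ( ( y + 6 ) - y ) - ( y + 6 ) ) ) <= 14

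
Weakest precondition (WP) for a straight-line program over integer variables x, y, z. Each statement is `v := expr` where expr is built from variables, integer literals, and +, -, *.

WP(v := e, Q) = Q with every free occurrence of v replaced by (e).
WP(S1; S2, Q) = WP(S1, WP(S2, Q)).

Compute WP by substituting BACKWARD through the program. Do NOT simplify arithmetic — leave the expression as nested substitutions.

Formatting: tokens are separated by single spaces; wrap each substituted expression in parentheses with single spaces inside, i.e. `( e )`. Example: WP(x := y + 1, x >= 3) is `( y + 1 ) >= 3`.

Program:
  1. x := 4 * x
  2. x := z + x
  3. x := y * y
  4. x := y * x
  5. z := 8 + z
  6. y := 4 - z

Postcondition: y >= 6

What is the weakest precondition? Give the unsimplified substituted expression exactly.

post: y >= 6
stmt 6: y := 4 - z  -- replace 1 occurrence(s) of y with (4 - z)
  => ( 4 - z ) >= 6
stmt 5: z := 8 + z  -- replace 1 occurrence(s) of z with (8 + z)
  => ( 4 - ( 8 + z ) ) >= 6
stmt 4: x := y * x  -- replace 0 occurrence(s) of x with (y * x)
  => ( 4 - ( 8 + z ) ) >= 6
stmt 3: x := y * y  -- replace 0 occurrence(s) of x with (y * y)
  => ( 4 - ( 8 + z ) ) >= 6
stmt 2: x := z + x  -- replace 0 occurrence(s) of x with (z + x)
  => ( 4 - ( 8 + z ) ) >= 6
stmt 1: x := 4 * x  -- replace 0 occurrence(s) of x with (4 * x)
  => ( 4 - ( 8 + z ) ) >= 6

Answer: ( 4 - ( 8 + z ) ) >= 6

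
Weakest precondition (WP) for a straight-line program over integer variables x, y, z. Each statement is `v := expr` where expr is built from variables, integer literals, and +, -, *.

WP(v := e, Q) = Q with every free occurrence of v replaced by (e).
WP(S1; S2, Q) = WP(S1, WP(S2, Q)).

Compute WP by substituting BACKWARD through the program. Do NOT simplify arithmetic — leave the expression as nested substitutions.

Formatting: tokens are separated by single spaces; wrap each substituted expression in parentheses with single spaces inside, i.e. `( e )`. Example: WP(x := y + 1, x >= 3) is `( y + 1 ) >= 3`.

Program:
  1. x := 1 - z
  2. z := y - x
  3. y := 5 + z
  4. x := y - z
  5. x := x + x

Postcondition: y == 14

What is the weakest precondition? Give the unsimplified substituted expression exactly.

post: y == 14
stmt 5: x := x + x  -- replace 0 occurrence(s) of x with (x + x)
  => y == 14
stmt 4: x := y - z  -- replace 0 occurrence(s) of x with (y - z)
  => y == 14
stmt 3: y := 5 + z  -- replace 1 occurrence(s) of y with (5 + z)
  => ( 5 + z ) == 14
stmt 2: z := y - x  -- replace 1 occurrence(s) of z with (y - x)
  => ( 5 + ( y - x ) ) == 14
stmt 1: x := 1 - z  -- replace 1 occurrence(s) of x with (1 - z)
  => ( 5 + ( y - ( 1 - z ) ) ) == 14

Answer: ( 5 + ( y - ( 1 - z ) ) ) == 14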